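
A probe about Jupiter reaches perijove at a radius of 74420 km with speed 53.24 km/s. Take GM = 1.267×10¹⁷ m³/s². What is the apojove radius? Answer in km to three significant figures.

r_p = 7.442×10⁷ m.
Specific energy ε = v²/2 − μ/r = -2.853×10⁸ J/kg, so a = −μ/(2ε) = 2.221×10⁸ m.
The apsides satisfy r_p + r_a = 2a, so the apojove radius is 2a − r_p = 3.698×10⁸ m = 3.6975×10⁵ km.

apojove radius ≈ 3.70×10⁵ km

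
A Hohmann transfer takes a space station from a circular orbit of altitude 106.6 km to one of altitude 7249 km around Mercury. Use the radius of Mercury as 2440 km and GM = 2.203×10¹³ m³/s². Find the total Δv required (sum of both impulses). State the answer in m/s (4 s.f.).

r₁ = 2440 + 106.6 = 2546.6 km = 2.5466×10⁶ m.
r₂ = 2440 + 7249 = 9689.0 km = 9.6890×10⁶ m.
Transfer ellipse a_t = (r₁ + r₂)/2 = 6.118×10⁶ m.
At r₁: circular v_c1 = √(μ/r₁) = 2941 m/s; transfer-periherm v_p = √[μ(2/r₁ − 1/a_t)] = 3701 m/s.
Δv₁ = v_p − v_c1 = 760.2 m/s.
At r₂: circular v_c2 = √(μ/r₂) = 1508 m/s; transfer-apoherm v_a = √[μ(2/r₂ − 1/a_t)] = 972.9 m/s.
Δv₂ = v_c2 − v_a = 535.0 m/s.
Total Δv = Δv₁ + Δv₂ = 1295 m/s.

Δv_total ≈ 1295 m/s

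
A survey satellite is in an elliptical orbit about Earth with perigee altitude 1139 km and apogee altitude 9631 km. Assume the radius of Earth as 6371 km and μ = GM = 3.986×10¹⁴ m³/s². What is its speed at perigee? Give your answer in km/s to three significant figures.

r_p = 6371 + 1139 = 7510.0 km = 7.5100×10⁶ m.
r_a = 6371 + 9631 = 16002 km = 1.6002×10⁷ m.
Semi-major axis a = (r_p + r_a)/2 = 11756 km = 1.176×10⁷ m.
Vis-viva: v² = μ(2/r − 1/a) = 3.986×10¹⁴ × (2.663×10⁻⁷ − 8.506×10⁻⁸) = 7.225×10⁷ m²/s².
v = 8500 m/s = 8.500 km/s.

v ≈ 8.50 km/s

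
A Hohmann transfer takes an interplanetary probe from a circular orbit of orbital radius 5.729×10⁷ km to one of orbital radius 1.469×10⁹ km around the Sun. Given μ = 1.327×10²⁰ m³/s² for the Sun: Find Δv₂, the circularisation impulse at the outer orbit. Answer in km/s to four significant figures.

r₁ = 5.729×10⁷ km = 5.729×10¹⁰ m.
r₂ = 1.469×10⁹ km = 1.469×10¹² m.
Transfer ellipse a_t = (r₁ + r₂)/2 = 7.631×10¹¹ m.
At r₁: circular v_c1 = √(μ/r₁) = 48130 m/s; transfer-perihelion v_p = √[μ(2/r₁ − 1/a_t)] = 66770 m/s.
At r₂: circular v_c2 = √(μ/r₂) = 9504 m/s; transfer-aphelion v_a = √[μ(2/r₂ − 1/a_t)] = 2604 m/s.
Δv₂ = v_c2 − v_a = 6900 m/s.
= 6.900 km/s.

Δv ≈ 6.900 km/s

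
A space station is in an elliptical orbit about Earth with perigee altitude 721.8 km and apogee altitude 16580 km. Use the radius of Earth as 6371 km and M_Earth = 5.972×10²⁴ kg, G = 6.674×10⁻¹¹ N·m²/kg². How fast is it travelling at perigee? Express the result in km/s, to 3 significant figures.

v ≈ 9.27 km/s

μ = GM = 6.674×10⁻¹¹ × 5.972×10²⁴ = 3.986×10¹⁴ m³/s².
r_p = 6371 + 721.8 = 7092.8 km = 7.0928×10⁶ m.
r_a = 6371 + 16580 = 22951 km = 2.2951×10⁷ m.
Semi-major axis a = (r_p + r_a)/2 = 15022 km = 1.502×10⁷ m.
Vis-viva: v² = μ(2/r − 1/a) = 3.986×10¹⁴ × (2.820×10⁻⁷ − 6.657×10⁻⁸) = 8.585×10⁷ m²/s².
v = 9266 m/s = 9.266 km/s.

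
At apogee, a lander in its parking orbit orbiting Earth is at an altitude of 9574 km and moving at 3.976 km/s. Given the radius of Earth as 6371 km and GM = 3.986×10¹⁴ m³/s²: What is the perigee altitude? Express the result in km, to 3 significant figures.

r_a = 6371 + 9574 = 15945 km = 1.594×10⁷ m.
Specific energy ε = v²/2 − μ/r = -1.709×10⁷ J/kg, so a = −μ/(2ε) = 1.166×10⁷ m.
The apsides satisfy r_p + r_a = 2a, so the perigee radius is 2a − r_a = 7.373×10⁶ m = 7372.9 km.
Perigee altitude = 7372.9 − 6371 = 1001.9 km.

perigee altitude ≈ 1000 km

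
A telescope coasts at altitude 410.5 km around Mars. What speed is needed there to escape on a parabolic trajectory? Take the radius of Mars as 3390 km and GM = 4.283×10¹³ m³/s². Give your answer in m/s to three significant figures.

r = 3390 + 410.5 = 3800.5 km = 3.8005×10⁶ m.
Escape speed v_esc = √(2μ/r) = √(2 × 4.283×10¹³ / 3.800×10⁶) = √(2.254×10⁷) = 4748 m/s.

v_esc ≈ 4750 m/s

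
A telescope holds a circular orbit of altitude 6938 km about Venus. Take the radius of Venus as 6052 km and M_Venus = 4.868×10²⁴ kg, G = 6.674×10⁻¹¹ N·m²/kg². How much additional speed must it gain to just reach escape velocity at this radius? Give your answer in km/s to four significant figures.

Δv ≈ 2.072 km/s

μ = GM = 6.674×10⁻¹¹ × 4.868×10²⁴ = 3.249×10¹⁴ m³/s².
r = 6052 + 6938 = 12990 km = 1.2990×10⁷ m.
Circular speed v_c = √(μ/r) = 5001 m/s.
Escape speed v_esc = √(2μ/r) = √2 × v_c = 7073 m/s.
Δv = v_esc − v_c = 2072 m/s = 2.072 km/s.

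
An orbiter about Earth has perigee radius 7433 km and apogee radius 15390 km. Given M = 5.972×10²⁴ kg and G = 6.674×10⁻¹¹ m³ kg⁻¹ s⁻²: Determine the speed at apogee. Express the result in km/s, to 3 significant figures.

μ = GM = 6.674×10⁻¹¹ × 5.972×10²⁴ = 3.986×10¹⁴ m³/s².
Semi-major axis a = (r_p + r_a)/2 = 11412 km = 1.141×10⁷ m.
Vis-viva: v² = μ(2/r − 1/a) = 3.986×10¹⁴ × (1.300×10⁻⁷ − 8.763×10⁻⁸) = 1.687×10⁷ m²/s².
v = 4107 m/s = 4.107 km/s.

v ≈ 4.11 km/s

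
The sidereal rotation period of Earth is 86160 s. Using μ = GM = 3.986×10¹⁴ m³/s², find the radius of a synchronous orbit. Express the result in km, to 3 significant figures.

r_sync ≈ 42200 km

A synchronous orbit has period T, so by Kepler's third law a = (μT²/4π²)^(1/3).
μT²/4π² = 3.986×10¹⁴ × (8.616×10⁴)² / 39.48 = 7.495×10²² m³.
a = 4.216×10⁷ m = 42163 km.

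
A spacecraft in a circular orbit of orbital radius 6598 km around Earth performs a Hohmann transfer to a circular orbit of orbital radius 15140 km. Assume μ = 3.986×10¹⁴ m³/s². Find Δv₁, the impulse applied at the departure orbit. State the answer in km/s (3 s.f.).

r₁ = 6598 km = 6.598×10⁶ m.
r₂ = 15140 km = 1.514×10⁷ m.
Transfer ellipse a_t = (r₁ + r₂)/2 = 1.087×10⁷ m.
At r₁: circular v_c1 = √(μ/r₁) = 7773 m/s; transfer-perigee v_p = √[μ(2/r₁ − 1/a_t)] = 9173 m/s.
Δv₁ = v_p − v_c1 = 1401 m/s.
= 1.401 km/s.

Δv ≈ 1.40 km/s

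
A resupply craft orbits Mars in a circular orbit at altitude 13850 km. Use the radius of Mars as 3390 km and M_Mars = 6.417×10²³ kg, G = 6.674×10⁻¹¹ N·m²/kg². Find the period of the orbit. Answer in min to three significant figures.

μ = GM = 6.674×10⁻¹¹ × 6.417×10²³ = 4.283×10¹³ m³/s².
r = 3390 + 13850 = 17240 km = 1.7240×10⁷ m.
Kepler's third law: T = 2π√(r³/μ) = 2π√((1.724×10⁷)³ / 4.283×10¹³).
r³/μ = 1.196×10⁸ s², so T = 2π × 1.094×10⁴ = 6.873×10⁴ s.
Converting: 6.873×10⁴ s ÷ 60.00 = 1145 min.

T ≈ 1150 min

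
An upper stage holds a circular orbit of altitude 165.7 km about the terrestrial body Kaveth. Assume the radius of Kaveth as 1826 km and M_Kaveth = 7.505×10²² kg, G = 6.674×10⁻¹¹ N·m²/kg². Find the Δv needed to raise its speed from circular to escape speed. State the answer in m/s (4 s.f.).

μ = GM = 6.674×10⁻¹¹ × 7.505×10²² = 5.009×10¹² m³/s².
r = 1826 + 165.7 = 1991.7 km = 1.9917×10⁶ m.
Circular speed v_c = √(μ/r) = 1586 m/s.
Escape speed v_esc = √(2μ/r) = √2 × v_c = 2243 m/s.
Δv = v_esc − v_c = 656.9 m/s.

Δv ≈ 656.9 m/s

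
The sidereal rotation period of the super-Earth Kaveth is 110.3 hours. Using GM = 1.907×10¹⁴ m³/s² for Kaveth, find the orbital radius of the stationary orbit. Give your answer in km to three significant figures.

r_sync ≈ 91300 km

T = 110.3 hours = 3.971×10⁵ s.
A synchronous orbit has period T, so by Kepler's third law a = (μT²/4π²)^(1/3).
μT²/4π² = 1.907×10¹⁴ × (3.971×10⁵)² / 39.48 = 7.616×10²³ m³.
a = 9.132×10⁷ m = 91323 km.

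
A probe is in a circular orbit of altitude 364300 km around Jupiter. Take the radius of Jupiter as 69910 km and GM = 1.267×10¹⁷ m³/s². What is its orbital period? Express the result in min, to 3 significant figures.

T ≈ 2660 min

r = 69910 + 364300 = 434210 km = 4.3421×10⁸ m.
Kepler's third law: T = 2π√(r³/μ) = 2π√((4.342×10⁸)³ / 1.267×10¹⁷).
r³/μ = 6.461×10⁸ s², so T = 2π × 2.542×10⁴ = 1.597×10⁵ s.
Converting: 1.597×10⁵ s ÷ 60.00 = 2662 min.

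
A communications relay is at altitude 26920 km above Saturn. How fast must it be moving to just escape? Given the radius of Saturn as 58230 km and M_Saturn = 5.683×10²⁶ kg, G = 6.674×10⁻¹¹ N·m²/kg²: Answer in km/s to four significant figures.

μ = GM = 6.674×10⁻¹¹ × 5.683×10²⁶ = 3.793×10¹⁶ m³/s².
r = 58230 + 26920 = 85150 km = 8.5150×10⁷ m.
Escape speed v_esc = √(2μ/r) = √(2 × 3.793×10¹⁶ / 8.515×10⁷) = √(8.909×10⁸) = 29850 m/s.
= 29.85 km/s.

v_esc ≈ 29.85 km/s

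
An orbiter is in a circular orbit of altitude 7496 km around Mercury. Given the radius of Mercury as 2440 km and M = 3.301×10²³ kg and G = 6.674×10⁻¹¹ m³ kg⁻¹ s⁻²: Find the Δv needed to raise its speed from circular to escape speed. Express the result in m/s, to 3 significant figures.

Δv ≈ 617 m/s

μ = GM = 6.674×10⁻¹¹ × 3.301×10²³ = 2.203×10¹³ m³/s².
r = 2440 + 7496 = 9936.0 km = 9.9360×10⁶ m.
Circular speed v_c = √(μ/r) = 1489 m/s.
Escape speed v_esc = √(2μ/r) = √2 × v_c = 2106 m/s.
Δv = v_esc − v_c = 616.8 m/s.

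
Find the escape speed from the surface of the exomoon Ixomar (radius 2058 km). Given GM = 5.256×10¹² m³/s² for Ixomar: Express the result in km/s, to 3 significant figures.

v_esc ≈ 2.26 km/s

r = R = 2.058×10⁶ m.
Escape speed v_esc = √(2μ/r) = √(2 × 5.256×10¹² / 2.058×10⁶) = √(5.108×10⁶) = 2260 m/s.
= 2.260 km/s.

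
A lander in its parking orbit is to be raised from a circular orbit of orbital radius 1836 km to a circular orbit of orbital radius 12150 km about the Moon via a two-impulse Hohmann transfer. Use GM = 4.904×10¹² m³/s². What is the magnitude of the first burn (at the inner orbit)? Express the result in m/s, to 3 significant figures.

Δv ≈ 520 m/s

r₁ = 1836 km = 1.836×10⁶ m.
r₂ = 12150 km = 1.215×10⁷ m.
Transfer ellipse a_t = (r₁ + r₂)/2 = 6.993×10⁶ m.
At r₁: circular v_c1 = √(μ/r₁) = 1634 m/s; transfer-perilune v_p = √[μ(2/r₁ − 1/a_t)] = 2154 m/s.
Δv₁ = v_p − v_c1 = 519.9 m/s.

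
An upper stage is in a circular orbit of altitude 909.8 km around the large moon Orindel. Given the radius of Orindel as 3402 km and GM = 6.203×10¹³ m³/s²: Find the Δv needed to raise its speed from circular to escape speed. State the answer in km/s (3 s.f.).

r = 3402 + 909.8 = 4311.8 km = 4.3118×10⁶ m.
Circular speed v_c = √(μ/r) = 3793 m/s.
Escape speed v_esc = √(2μ/r) = √2 × v_c = 5364 m/s.
Δv = v_esc − v_c = 1571 m/s = 1.571 km/s.

Δv ≈ 1.57 km/s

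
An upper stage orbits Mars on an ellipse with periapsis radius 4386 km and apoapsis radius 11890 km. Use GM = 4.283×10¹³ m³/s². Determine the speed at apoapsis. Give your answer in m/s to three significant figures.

v ≈ 1390 m/s

Semi-major axis a = (r_p + r_a)/2 = 8138.0 km = 8.138×10⁶ m.
Vis-viva: v² = μ(2/r − 1/a) = 4.283×10¹³ × (1.682×10⁻⁷ − 1.229×10⁻⁷) = 1.941×10⁶ m²/s².
v = 1393 m/s.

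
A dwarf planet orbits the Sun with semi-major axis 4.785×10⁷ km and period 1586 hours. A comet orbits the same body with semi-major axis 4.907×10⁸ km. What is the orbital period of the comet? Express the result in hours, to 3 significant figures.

Kepler's third law: T² ∝ a³, so T₂ = T₁ (a₂/a₁)^(3/2).
a₂/a₁ = 10.25, (a₂/a₁)^(3/2) = 32.84.
T₂ = 1586 × 32.84 = 52080 hours.

T₂ ≈ 52100 hours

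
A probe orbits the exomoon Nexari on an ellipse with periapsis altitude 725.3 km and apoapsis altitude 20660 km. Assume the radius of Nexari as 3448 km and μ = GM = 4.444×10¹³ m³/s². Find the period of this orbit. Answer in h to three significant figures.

T ≈ 13.9 h

r_p = 3448 + 725.3 = 4173.3 km = 4.1733×10⁶ m.
r_a = 3448 + 20660 = 24108 km = 2.4108×10⁷ m.
Semi-major axis a = (r_p + r_a)/2 = (4173.3 + 24108)/2 = 14141 km = 1.414×10⁷ m.
By Kepler's third law T = 2π√(a³/μ) = 2π × 7.977×10³ = 5.012×10⁴ s.
= 13.92 h.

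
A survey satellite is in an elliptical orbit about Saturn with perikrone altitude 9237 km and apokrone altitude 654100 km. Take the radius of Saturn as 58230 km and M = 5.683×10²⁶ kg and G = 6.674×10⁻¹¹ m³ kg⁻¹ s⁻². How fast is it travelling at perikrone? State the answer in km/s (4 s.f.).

v ≈ 32.05 km/s

μ = GM = 6.674×10⁻¹¹ × 5.683×10²⁶ = 3.793×10¹⁶ m³/s².
r_p = 58230 + 9237 = 67467 km = 6.7467×10⁷ m.
r_a = 58230 + 654100 = 712330 km = 7.1233×10⁸ m.
Semi-major axis a = (r_p + r_a)/2 = 3.8990×10⁵ km = 3.899×10⁸ m.
Vis-viva: v² = μ(2/r − 1/a) = 3.793×10¹⁶ × (2.964×10⁻⁸ − 2.565×10⁻⁹) = 1.027×10⁹ m²/s².
v = 32050 m/s = 32.05 km/s.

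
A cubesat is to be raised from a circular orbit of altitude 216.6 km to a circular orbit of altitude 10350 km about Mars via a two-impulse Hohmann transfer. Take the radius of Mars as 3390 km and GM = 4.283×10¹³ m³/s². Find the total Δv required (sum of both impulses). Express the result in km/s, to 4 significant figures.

Δv_total ≈ 1.518 km/s

r₁ = 3390 + 216.6 = 3606.6 km = 3.6066×10⁶ m.
r₂ = 3390 + 10350 = 13740 km = 1.3740×10⁷ m.
Transfer ellipse a_t = (r₁ + r₂)/2 = 8.673×10⁶ m.
At r₁: circular v_c1 = √(μ/r₁) = 3446 m/s; transfer-periapsis v_p = √[μ(2/r₁ − 1/a_t)] = 4337 m/s.
Δv₁ = v_p − v_c1 = 891.3 m/s.
At r₂: circular v_c2 = √(μ/r₂) = 1766 m/s; transfer-apoapsis v_a = √[μ(2/r₂ − 1/a_t)] = 1139 m/s.
Δv₂ = v_c2 − v_a = 627.0 m/s.
Total Δv = Δv₁ + Δv₂ = 1518 m/s = 1.518 km/s.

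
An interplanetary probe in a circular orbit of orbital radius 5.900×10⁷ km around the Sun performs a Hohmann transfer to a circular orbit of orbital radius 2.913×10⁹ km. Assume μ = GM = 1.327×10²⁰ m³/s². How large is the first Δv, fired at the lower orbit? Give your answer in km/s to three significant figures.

Δv ≈ 19.0 km/s

r₁ = 5.900×10⁷ km = 5.900×10¹⁰ m.
r₂ = 2.913×10⁹ km = 2.913×10¹² m.
Transfer ellipse a_t = (r₁ + r₂)/2 = 1.486×10¹² m.
At r₁: circular v_c1 = √(μ/r₁) = 47430 m/s; transfer-perihelion v_p = √[μ(2/r₁ − 1/a_t)] = 66400 m/s.
Δv₁ = v_p − v_c1 = 18980 m/s.
= 18.98 km/s.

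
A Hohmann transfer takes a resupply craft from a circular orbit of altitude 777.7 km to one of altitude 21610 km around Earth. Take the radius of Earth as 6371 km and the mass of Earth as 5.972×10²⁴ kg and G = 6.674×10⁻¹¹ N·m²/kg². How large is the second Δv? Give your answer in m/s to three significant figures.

μ = GM = 6.674×10⁻¹¹ × 5.972×10²⁴ = 3.986×10¹⁴ m³/s².
r₁ = 6371 + 777.7 = 7148.7 km = 7.1487×10⁶ m.
r₂ = 6371 + 21610 = 27981 km = 2.7981×10⁷ m.
Transfer ellipse a_t = (r₁ + r₂)/2 = 1.756×10⁷ m.
At r₁: circular v_c1 = √(μ/r₁) = 7467 m/s; transfer-perigee v_p = √[μ(2/r₁ − 1/a_t)] = 9424 m/s.
At r₂: circular v_c2 = √(μ/r₂) = 3774 m/s; transfer-apogee v_a = √[μ(2/r₂ − 1/a_t)] = 2408 m/s.
Δv₂ = v_c2 − v_a = 1366 m/s.

Δv ≈ 1370 m/s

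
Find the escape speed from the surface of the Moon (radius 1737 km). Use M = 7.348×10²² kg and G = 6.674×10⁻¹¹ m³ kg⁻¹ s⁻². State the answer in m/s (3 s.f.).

μ = GM = 6.674×10⁻¹¹ × 7.348×10²² = 4.904×10¹² m³/s².
r = R = 1.737×10⁶ m.
Escape speed v_esc = √(2μ/r) = √(2 × 4.904×10¹² / 1.737×10⁶) = √(5.647×10⁶) = 2376 m/s.

v_esc ≈ 2380 m/s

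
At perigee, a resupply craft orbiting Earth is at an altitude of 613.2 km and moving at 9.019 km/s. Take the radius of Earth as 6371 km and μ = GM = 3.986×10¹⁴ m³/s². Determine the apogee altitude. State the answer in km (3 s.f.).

r_p = 6371 + 613.2 = 6984.2 km = 6.984×10⁶ m.
Specific energy ε = v²/2 − μ/r = -1.640×10⁷ J/kg, so a = −μ/(2ε) = 1.215×10⁷ m.
The apsides satisfy r_p + r_a = 2a, so the apogee radius is 2a − r_p = 1.732×10⁷ m = 17320 km.
Apogee altitude = 17320 − 6371 = 10949 km.

apogee altitude ≈ 10900 km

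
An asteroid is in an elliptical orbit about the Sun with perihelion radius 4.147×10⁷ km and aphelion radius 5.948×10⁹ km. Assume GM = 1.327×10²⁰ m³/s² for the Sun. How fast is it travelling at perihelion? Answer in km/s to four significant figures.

Semi-major axis a = (r_p + r_a)/2 = 2.9947×10⁹ km = 2.995×10¹² m.
Vis-viva: v² = μ(2/r − 1/a) = 1.327×10²⁰ × (4.823×10⁻¹¹ − 3.339×10⁻¹³) = 6.355×10⁹ m²/s².
v = 79720 m/s = 79.72 km/s.

v ≈ 79.72 km/s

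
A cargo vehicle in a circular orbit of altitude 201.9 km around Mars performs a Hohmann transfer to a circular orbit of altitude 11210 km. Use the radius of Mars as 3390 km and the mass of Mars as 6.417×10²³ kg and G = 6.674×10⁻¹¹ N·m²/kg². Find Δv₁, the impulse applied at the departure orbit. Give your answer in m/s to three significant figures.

μ = GM = 6.674×10⁻¹¹ × 6.417×10²³ = 4.283×10¹³ m³/s².
r₁ = 3390 + 201.9 = 3591.9 km = 3.5919×10⁶ m.
r₂ = 3390 + 11210 = 14600 km = 1.4600×10⁷ m.
Transfer ellipse a_t = (r₁ + r₂)/2 = 9.096×10⁶ m.
At r₁: circular v_c1 = √(μ/r₁) = 3453 m/s; transfer-periapsis v_p = √[μ(2/r₁ − 1/a_t)] = 4375 m/s.
Δv₁ = v_p − v_c1 = 921.7 m/s.

Δv ≈ 922 m/s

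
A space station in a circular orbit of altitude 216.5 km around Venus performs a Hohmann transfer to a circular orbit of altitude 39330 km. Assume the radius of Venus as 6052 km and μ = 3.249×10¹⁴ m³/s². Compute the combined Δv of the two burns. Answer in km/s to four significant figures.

r₁ = 6052 + 216.5 = 6268.5 km = 6.2685×10⁶ m.
r₂ = 6052 + 39330 = 45382 km = 4.5382×10⁷ m.
Transfer ellipse a_t = (r₁ + r₂)/2 = 2.583×10⁷ m.
At r₁: circular v_c1 = √(μ/r₁) = 7199 m/s; transfer-periapsis v_p = √[μ(2/r₁ − 1/a_t)] = 9544 m/s.
Δv₁ = v_p − v_c1 = 2344 m/s.
At r₂: circular v_c2 = √(μ/r₂) = 2676 m/s; transfer-apoapsis v_a = √[μ(2/r₂ − 1/a_t)] = 1318 m/s.
Δv₂ = v_c2 − v_a = 1357 m/s.
Total Δv = Δv₁ + Δv₂ = 3702 m/s = 3.702 km/s.

Δv_total ≈ 3.702 km/s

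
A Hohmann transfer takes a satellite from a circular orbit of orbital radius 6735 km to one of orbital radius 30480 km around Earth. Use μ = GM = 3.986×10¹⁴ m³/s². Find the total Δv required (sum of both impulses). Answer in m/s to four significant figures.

r₁ = 6735 km = 6.735×10⁶ m.
r₂ = 30480 km = 3.048×10⁷ m.
Transfer ellipse a_t = (r₁ + r₂)/2 = 1.861×10⁷ m.
At r₁: circular v_c1 = √(μ/r₁) = 7693 m/s; transfer-perigee v_p = √[μ(2/r₁ − 1/a_t)] = 9846 m/s.
Δv₁ = v_p − v_c1 = 2153 m/s.
At r₂: circular v_c2 = √(μ/r₂) = 3616 m/s; transfer-apogee v_a = √[μ(2/r₂ − 1/a_t)] = 2176 m/s.
Δv₂ = v_c2 − v_a = 1441 m/s.
Total Δv = Δv₁ + Δv₂ = 3594 m/s.

Δv_total ≈ 3594 m/s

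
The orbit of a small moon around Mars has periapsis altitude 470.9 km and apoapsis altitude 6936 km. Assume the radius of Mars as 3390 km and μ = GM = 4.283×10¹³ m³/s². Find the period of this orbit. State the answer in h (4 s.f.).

T ≈ 5.038 h

r_p = 3390 + 470.9 = 3860.9 km = 3.8609×10⁶ m.
r_a = 3390 + 6936 = 10326 km = 1.0326×10⁷ m.
Semi-major axis a = (r_p + r_a)/2 = (3860.9 + 10326)/2 = 7093.4 km = 7.093×10⁶ m.
By Kepler's third law T = 2π√(a³/μ) = 2π × 2.887×10³ = 1.814×10⁴ s.
= 5.038 h.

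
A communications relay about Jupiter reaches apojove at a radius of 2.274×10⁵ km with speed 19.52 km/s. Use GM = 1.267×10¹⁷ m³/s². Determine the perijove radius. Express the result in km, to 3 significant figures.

r_a = 2.274×10⁸ m.
Specific energy ε = v²/2 − μ/r = -3.667×10⁸ J/kg, so a = −μ/(2ε) = 1.728×10⁸ m.
The apsides satisfy r_p + r_a = 2a, so the perijove radius is 2a − r_a = 1.182×10⁸ m = 1.1816×10⁵ km.

perijove radius ≈ 1.18×10⁵ km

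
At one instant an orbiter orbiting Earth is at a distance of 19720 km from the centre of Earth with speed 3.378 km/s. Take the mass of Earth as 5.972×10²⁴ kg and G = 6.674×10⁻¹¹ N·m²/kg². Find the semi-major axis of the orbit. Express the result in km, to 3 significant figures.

a ≈ 13700 km

μ = GM = 6.674×10⁻¹¹ × 5.972×10²⁴ = 3.986×10¹⁴ m³/s².
r = 1.972×10⁷ m.
Vis-viva rearranged: 1/a = 2/r − v²/μ = 1.014×10⁻⁷ − 2.863×10⁻⁸ = 7.279×10⁻⁸ m⁻¹.
a = 1.374×10⁷ m = 13738 km.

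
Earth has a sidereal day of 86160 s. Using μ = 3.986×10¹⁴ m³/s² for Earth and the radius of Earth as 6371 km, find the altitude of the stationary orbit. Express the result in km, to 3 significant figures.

A synchronous orbit has period T, so by Kepler's third law a = (μT²/4π²)^(1/3).
μT²/4π² = 3.986×10¹⁴ × (8.616×10⁴)² / 39.48 = 7.495×10²² m³.
a = 4.216×10⁷ m = 42163 km.
Altitude h = a − R = 42163 − 6371 = 35792 km.

h_sync ≈ 35800 km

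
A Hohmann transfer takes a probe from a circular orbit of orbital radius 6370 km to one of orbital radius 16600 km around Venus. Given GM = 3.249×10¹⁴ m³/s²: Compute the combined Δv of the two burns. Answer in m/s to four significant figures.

Δv_total ≈ 2574 m/s

r₁ = 6370 km = 6.370×10⁶ m.
r₂ = 16600 km = 1.660×10⁷ m.
Transfer ellipse a_t = (r₁ + r₂)/2 = 1.148×10⁷ m.
At r₁: circular v_c1 = √(μ/r₁) = 7142 m/s; transfer-periapsis v_p = √[μ(2/r₁ − 1/a_t)] = 8586 m/s.
Δv₁ = v_p − v_c1 = 1444 m/s.
At r₂: circular v_c2 = √(μ/r₂) = 4424 m/s; transfer-apoapsis v_a = √[μ(2/r₂ − 1/a_t)] = 3295 m/s.
Δv₂ = v_c2 − v_a = 1129 m/s.
Total Δv = Δv₁ + Δv₂ = 2574 m/s.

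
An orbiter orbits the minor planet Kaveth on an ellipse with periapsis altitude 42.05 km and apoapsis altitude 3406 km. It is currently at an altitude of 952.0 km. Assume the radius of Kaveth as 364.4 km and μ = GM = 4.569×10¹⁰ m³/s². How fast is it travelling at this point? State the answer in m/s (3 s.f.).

v ≈ 218 m/s

r_p = 364.4 + 42.05 = 406.45 km = 4.0645×10⁵ m.
r_a = 364.4 + 3406 = 3770.4 km = 3.7704×10⁶ m.
r = 364.4 + 952.0 = 1316.4 km = 1.316×10⁶ m.
Semi-major axis a = (r_p + r_a)/2 = 2088.4 km = 2.088×10⁶ m.
Vis-viva: v² = μ(2/r − 1/a) = 4.569×10¹⁰ × (1.519×10⁻⁶ − 4.788×10⁻⁷) = 4.754×10⁴ m²/s².
v = 218.0 m/s.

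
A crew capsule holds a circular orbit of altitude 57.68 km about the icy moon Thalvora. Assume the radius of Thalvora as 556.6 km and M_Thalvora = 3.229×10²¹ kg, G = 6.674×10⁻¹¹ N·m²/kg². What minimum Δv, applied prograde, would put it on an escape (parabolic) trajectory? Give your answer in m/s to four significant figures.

Δv ≈ 245.3 m/s

μ = GM = 6.674×10⁻¹¹ × 3.229×10²¹ = 2.155×10¹¹ m³/s².
r = 556.6 + 57.68 = 614.28 km = 6.1428×10⁵ m.
Circular speed v_c = √(μ/r) = 592.3 m/s.
Escape speed v_esc = √(2μ/r) = √2 × v_c = 837.6 m/s.
Δv = v_esc − v_c = 245.3 m/s.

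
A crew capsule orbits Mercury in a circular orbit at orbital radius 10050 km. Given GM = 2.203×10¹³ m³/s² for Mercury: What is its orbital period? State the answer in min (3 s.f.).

T ≈ 711 min

r = 10050 km = 1.005×10⁷ m.
Kepler's third law: T = 2π√(r³/μ) = 2π√((1.005×10⁷)³ / 2.203×10¹³).
r³/μ = 4.608×10⁷ s², so T = 2π × 6.788×10³ = 4.265×10⁴ s.
Converting: 4.265×10⁴ s ÷ 60.00 = 710.8 min.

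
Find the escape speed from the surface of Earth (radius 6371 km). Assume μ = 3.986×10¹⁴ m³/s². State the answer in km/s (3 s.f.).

r = R = 6.371×10⁶ m.
Escape speed v_esc = √(2μ/r) = √(2 × 3.986×10¹⁴ / 6.371×10⁶) = √(1.251×10⁸) = 11190 m/s.
= 11.19 km/s.

v_esc ≈ 11.2 km/s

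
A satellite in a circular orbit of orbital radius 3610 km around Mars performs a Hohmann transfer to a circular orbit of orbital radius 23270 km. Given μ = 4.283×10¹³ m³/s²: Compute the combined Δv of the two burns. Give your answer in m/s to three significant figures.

r₁ = 3610 km = 3.610×10⁶ m.
r₂ = 23270 km = 2.327×10⁷ m.
Transfer ellipse a_t = (r₁ + r₂)/2 = 1.344×10⁷ m.
At r₁: circular v_c1 = √(μ/r₁) = 3444 m/s; transfer-periapsis v_p = √[μ(2/r₁ − 1/a_t)] = 4532 m/s.
Δv₁ = v_p − v_c1 = 1088 m/s.
At r₂: circular v_c2 = √(μ/r₂) = 1357 m/s; transfer-apoapsis v_a = √[μ(2/r₂ − 1/a_t)] = 703.1 m/s.
Δv₂ = v_c2 − v_a = 653.6 m/s.
Total Δv = Δv₁ + Δv₂ = 1741 m/s.

Δv_total ≈ 1740 m/s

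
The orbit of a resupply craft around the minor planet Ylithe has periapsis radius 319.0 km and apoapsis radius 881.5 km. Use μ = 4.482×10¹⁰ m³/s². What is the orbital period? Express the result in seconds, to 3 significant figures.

T ≈ 13800 seconds

Semi-major axis a = (r_p + r_a)/2 = (319.00 + 881.50)/2 = 600.25 km = 6.002×10⁵ m.
By Kepler's third law T = 2π√(a³/μ) = 2π × 2.197×10³ = 1.380×10⁴ s.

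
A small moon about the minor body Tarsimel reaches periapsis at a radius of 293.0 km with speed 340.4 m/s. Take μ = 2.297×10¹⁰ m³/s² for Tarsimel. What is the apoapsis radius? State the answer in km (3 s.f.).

r_p = 2.930×10⁵ m.
Specific energy ε = v²/2 − μ/r = -2.046×10⁴ J/kg, so a = −μ/(2ε) = 5.613×10⁵ m.
The apsides satisfy r_p + r_a = 2a, so the apoapsis radius is 2a − r_p = 8.297×10⁵ m = 829.69 km.

apoapsis radius ≈ 830 km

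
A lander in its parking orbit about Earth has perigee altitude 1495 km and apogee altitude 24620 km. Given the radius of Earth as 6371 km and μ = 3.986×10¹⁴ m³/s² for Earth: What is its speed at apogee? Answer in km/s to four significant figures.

v ≈ 2.282 km/s

r_p = 6371 + 1495 = 7866.0 km = 7.8660×10⁶ m.
r_a = 6371 + 24620 = 30991 km = 3.0991×10⁷ m.
Semi-major axis a = (r_p + r_a)/2 = 19428 km = 1.943×10⁷ m.
Vis-viva: v² = μ(2/r − 1/a) = 3.986×10¹⁴ × (6.453×10⁻⁸ − 5.147×10⁻⁸) = 5.207×10⁶ m²/s².
v = 2282 m/s = 2.282 km/s.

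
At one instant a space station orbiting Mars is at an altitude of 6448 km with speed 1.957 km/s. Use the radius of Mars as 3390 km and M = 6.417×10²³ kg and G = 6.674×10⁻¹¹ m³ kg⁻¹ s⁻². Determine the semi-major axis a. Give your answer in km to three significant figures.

μ = GM = 6.674×10⁻¹¹ × 6.417×10²³ = 4.283×10¹³ m³/s².
r = 3390 + 6448 = 9838.0 km = 9.838×10⁶ m.
Specific orbital energy ε = v²/2 − μ/r = (1957)²/2 − 4.283×10¹³/9.838×10⁶ = -2.438×10⁶ J/kg.
Since ε = −μ/(2a), a = −μ/(2ε) = 8.782×10⁶ m = 8782.1 km.

a ≈ 8780 km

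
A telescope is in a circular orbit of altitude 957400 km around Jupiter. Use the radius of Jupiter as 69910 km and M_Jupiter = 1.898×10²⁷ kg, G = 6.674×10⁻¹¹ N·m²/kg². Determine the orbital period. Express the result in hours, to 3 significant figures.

T ≈ 161 hours

μ = GM = 6.674×10⁻¹¹ × 1.898×10²⁷ = 1.267×10¹⁷ m³/s².
r = 69910 + 957400 = 1027300 km = 1.0273×10⁹ m.
Kepler's third law: T = 2π√(r³/μ) = 2π√((1.027×10⁹)³ / 1.267×10¹⁷).
r³/μ = 8.559×10⁹ s², so T = 2π × 9.251×10⁴ = 5.813×10⁵ s.
Converting: 5.813×10⁵ s ÷ 3600 = 161.5 hours.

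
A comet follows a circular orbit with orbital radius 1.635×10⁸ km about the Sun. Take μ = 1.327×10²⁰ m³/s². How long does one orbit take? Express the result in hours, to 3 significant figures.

T ≈ 10000 hours

r = 1.635×10⁸ km = 1.635×10¹¹ m.
Kepler's third law: T = 2π√(r³/μ) = 2π√((1.635×10¹¹)³ / 1.327×10²⁰).
r³/μ = 3.294×10¹³ s², so T = 2π × 5.739×10⁶ = 3.606×10⁷ s.
Converting: 3.606×10⁷ s ÷ 3600 = 10020 hours.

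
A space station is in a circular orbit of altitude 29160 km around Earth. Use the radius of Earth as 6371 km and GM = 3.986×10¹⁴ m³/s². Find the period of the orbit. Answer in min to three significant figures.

T ≈ 1110 min

r = 6371 + 29160 = 35531 km = 3.5531×10⁷ m.
Kepler's third law: T = 2π√(r³/μ) = 2π√((3.553×10⁷)³ / 3.986×10¹⁴).
r³/μ = 1.125×10⁸ s², so T = 2π × 1.061×10⁴ = 6.665×10⁴ s.
Converting: 6.665×10⁴ s ÷ 60.00 = 1111 min.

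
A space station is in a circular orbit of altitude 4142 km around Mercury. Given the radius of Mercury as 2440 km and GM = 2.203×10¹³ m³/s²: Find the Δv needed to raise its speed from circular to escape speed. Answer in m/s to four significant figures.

Δv ≈ 757.8 m/s

r = 2440 + 4142 = 6582.0 km = 6.5820×10⁶ m.
Circular speed v_c = √(μ/r) = 1829 m/s.
Escape speed v_esc = √(2μ/r) = √2 × v_c = 2587 m/s.
Δv = v_esc − v_c = 757.8 m/s.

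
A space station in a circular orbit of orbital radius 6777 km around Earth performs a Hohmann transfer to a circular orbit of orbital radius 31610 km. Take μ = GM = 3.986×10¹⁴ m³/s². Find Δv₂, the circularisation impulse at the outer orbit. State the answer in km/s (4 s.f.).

r₁ = 6777 km = 6.777×10⁶ m.
r₂ = 31610 km = 3.161×10⁷ m.
Transfer ellipse a_t = (r₁ + r₂)/2 = 1.919×10⁷ m.
At r₁: circular v_c1 = √(μ/r₁) = 7669 m/s; transfer-perigee v_p = √[μ(2/r₁ − 1/a_t)] = 9842 m/s.
At r₂: circular v_c2 = √(μ/r₂) = 3551 m/s; transfer-apogee v_a = √[μ(2/r₂ − 1/a_t)] = 2110 m/s.
Δv₂ = v_c2 − v_a = 1441 m/s.
= 1.441 km/s.

Δv ≈ 1.441 km/s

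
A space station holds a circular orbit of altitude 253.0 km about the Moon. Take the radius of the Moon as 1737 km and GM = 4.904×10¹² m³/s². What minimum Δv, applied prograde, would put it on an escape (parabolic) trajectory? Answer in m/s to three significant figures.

r = 1737 + 253.0 = 1990.0 km = 1.9900×10⁶ m.
Circular speed v_c = √(μ/r) = 1570 m/s.
Escape speed v_esc = √(2μ/r) = √2 × v_c = 2220 m/s.
Δv = v_esc − v_c = 650.2 m/s.

Δv ≈ 650 m/s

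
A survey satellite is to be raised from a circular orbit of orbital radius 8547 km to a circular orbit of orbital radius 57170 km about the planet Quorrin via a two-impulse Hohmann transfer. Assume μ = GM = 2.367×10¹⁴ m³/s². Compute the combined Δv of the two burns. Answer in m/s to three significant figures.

r₁ = 8547 km = 8.547×10⁶ m.
r₂ = 57170 km = 5.717×10⁷ m.
Transfer ellipse a_t = (r₁ + r₂)/2 = 3.286×10⁷ m.
At r₁: circular v_c1 = √(μ/r₁) = 5263 m/s; transfer-periapsis v_p = √[μ(2/r₁ − 1/a_t)] = 6941 m/s.
Δv₁ = v_p − v_c1 = 1679 m/s.
At r₂: circular v_c2 = √(μ/r₂) = 2035 m/s; transfer-apoapsis v_a = √[μ(2/r₂ − 1/a_t)] = 1038 m/s.
Δv₂ = v_c2 − v_a = 997.0 m/s.
Total Δv = Δv₁ + Δv₂ = 2676 m/s.

Δv_total ≈ 2680 m/s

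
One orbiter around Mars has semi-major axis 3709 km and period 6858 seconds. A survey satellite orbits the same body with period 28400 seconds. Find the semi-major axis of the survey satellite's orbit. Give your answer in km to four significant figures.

a₂ ≈ 9565 km

Kepler's third law: a³ ∝ T², so a₂ = a₁ (T₂/T₁)^(2/3).
T₂/T₁ = 4.141, (T₂/T₁)^(2/3) = 2.579.
a₂ = 3709 × 2.579 = 9565 km.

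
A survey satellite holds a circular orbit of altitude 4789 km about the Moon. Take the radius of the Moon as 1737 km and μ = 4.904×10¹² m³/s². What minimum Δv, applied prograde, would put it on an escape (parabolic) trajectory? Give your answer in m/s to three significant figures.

r = 1737 + 4789 = 6526.0 km = 6.5260×10⁶ m.
Circular speed v_c = √(μ/r) = 866.9 m/s.
Escape speed v_esc = √(2μ/r) = √2 × v_c = 1226 m/s.
Δv = v_esc − v_c = 359.1 m/s.

Δv ≈ 359 m/s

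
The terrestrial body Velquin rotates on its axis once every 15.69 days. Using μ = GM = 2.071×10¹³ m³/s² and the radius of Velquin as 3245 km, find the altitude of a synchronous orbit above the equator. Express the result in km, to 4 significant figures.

T = 15.69 days = 1.356×10⁶ s.
A synchronous orbit has period T, so by Kepler's third law a = (μT²/4π²)^(1/3).
μT²/4π² = 2.071×10¹³ × (1.356×10⁶)² / 39.48 = 9.640×10²³ m³.
a = 9.879×10⁷ m = 98787 km.
Altitude h = a − R = 98787 − 3245 = 95542 km.

h_sync ≈ 95540 km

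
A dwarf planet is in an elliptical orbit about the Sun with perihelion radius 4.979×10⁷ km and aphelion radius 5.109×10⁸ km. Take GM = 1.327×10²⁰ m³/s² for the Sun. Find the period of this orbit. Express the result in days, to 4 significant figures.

Semi-major axis a = (r_p + r_a)/2 = (4.9790×10⁷ + 5.1090×10⁸)/2 = 2.8034×10⁸ km = 2.803×10¹¹ m.
By Kepler's third law T = 2π√(a³/μ) = 2π × 1.289×10⁷ = 8.096×10⁷ s.
= 937.1 days.

T ≈ 937.1 days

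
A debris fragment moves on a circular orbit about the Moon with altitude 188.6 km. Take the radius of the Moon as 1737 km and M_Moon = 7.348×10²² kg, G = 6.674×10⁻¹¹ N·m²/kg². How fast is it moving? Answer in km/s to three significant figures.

μ = GM = 6.674×10⁻¹¹ × 7.348×10²² = 4.904×10¹² m³/s².
r = 1737 + 188.6 = 1925.6 km = 1.9256×10⁶ m.
For a circular orbit v = √(μ/r) = √(4.904×10¹² / 1.926×10⁶) = √(2.547×10⁶) = 1596 m/s.
That is 1.596 km/s.

v ≈ 1.60 km/s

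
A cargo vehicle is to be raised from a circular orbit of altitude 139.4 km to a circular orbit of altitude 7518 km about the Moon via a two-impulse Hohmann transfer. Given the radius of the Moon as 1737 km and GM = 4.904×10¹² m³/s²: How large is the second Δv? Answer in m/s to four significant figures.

r₁ = 1737 + 139.4 = 1876.4 km = 1.8764×10⁶ m.
r₂ = 1737 + 7518 = 9255.0 km = 9.2550×10⁶ m.
Transfer ellipse a_t = (r₁ + r₂)/2 = 5.566×10⁶ m.
At r₁: circular v_c1 = √(μ/r₁) = 1617 m/s; transfer-perilune v_p = √[μ(2/r₁ − 1/a_t)] = 2085 m/s.
At r₂: circular v_c2 = √(μ/r₂) = 727.9 m/s; transfer-apolune v_a = √[μ(2/r₂ − 1/a_t)] = 422.7 m/s.
Δv₂ = v_c2 − v_a = 305.3 m/s.

Δv ≈ 305.3 m/s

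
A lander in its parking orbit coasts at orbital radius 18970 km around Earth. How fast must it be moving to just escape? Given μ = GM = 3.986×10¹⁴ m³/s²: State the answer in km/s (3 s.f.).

r = 18970 km = 1.897×10⁷ m.
Escape speed v_esc = √(2μ/r) = √(2 × 3.986×10¹⁴ / 1.897×10⁷) = √(4.202×10⁷) = 6483 m/s.
= 6.483 km/s.

v_esc ≈ 6.48 km/s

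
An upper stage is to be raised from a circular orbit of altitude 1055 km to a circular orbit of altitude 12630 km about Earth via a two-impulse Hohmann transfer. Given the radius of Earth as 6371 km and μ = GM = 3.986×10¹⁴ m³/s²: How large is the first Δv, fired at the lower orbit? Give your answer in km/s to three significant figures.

r₁ = 6371 + 1055 = 7426.0 km = 7.4260×10⁶ m.
r₂ = 6371 + 12630 = 19001 km = 1.9001×10⁷ m.
Transfer ellipse a_t = (r₁ + r₂)/2 = 1.321×10⁷ m.
At r₁: circular v_c1 = √(μ/r₁) = 7326 m/s; transfer-perigee v_p = √[μ(2/r₁ − 1/a_t)] = 8786 m/s.
Δv₁ = v_p − v_c1 = 1459 m/s.
= 1.459 km/s.

Δv ≈ 1.46 km/s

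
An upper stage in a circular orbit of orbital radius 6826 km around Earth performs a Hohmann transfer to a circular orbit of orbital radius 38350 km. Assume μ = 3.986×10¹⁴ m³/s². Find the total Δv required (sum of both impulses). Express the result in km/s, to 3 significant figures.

Δv_total ≈ 3.77 km/s

r₁ = 6826 km = 6.826×10⁶ m.
r₂ = 38350 km = 3.835×10⁷ m.
Transfer ellipse a_t = (r₁ + r₂)/2 = 2.259×10⁷ m.
At r₁: circular v_c1 = √(μ/r₁) = 7642 m/s; transfer-perigee v_p = √[μ(2/r₁ − 1/a_t)] = 9957 m/s.
Δv₁ = v_p − v_c1 = 2315 m/s.
At r₂: circular v_c2 = √(μ/r₂) = 3224 m/s; transfer-apogee v_a = √[μ(2/r₂ − 1/a_t)] = 1772 m/s.
Δv₂ = v_c2 − v_a = 1452 m/s.
Total Δv = Δv₁ + Δv₂ = 3767 m/s = 3.767 km/s.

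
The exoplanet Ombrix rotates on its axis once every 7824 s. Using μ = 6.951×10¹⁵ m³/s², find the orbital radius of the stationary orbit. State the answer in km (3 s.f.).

A synchronous orbit has period T, so by Kepler's third law a = (μT²/4π²)^(1/3).
μT²/4π² = 6.951×10¹⁵ × (7.824×10³)² / 39.48 = 1.078×10²² m³.
a = 2.209×10⁷ m = 22089 km.

r_sync ≈ 22100 km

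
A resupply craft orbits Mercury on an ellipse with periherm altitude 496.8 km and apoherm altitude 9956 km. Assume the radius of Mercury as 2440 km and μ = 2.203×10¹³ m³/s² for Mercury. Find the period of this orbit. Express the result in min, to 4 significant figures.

T ≈ 473.6 min

r_p = 2440 + 496.8 = 2936.8 km = 2.9368×10⁶ m.
r_a = 2440 + 9956 = 12396 km = 1.2396×10⁷ m.
Semi-major axis a = (r_p + r_a)/2 = (2936.8 + 12396)/2 = 7666.4 km = 7.666×10⁶ m.
By Kepler's third law T = 2π√(a³/μ) = 2π × 4.523×10³ = 2.842×10⁴ s.
= 473.6 min.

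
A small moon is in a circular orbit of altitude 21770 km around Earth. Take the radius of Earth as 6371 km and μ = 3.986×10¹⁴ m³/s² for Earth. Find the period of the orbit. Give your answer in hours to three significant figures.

T ≈ 13.1 hours

r = 6371 + 21770 = 28141 km = 2.8141×10⁷ m.
Kepler's third law: T = 2π√(r³/μ) = 2π√((2.814×10⁷)³ / 3.986×10¹⁴).
r³/μ = 5.591×10⁷ s², so T = 2π × 7.477×10³ = 4.698×10⁴ s.
Converting: 4.698×10⁴ s ÷ 3600 = 13.05 hours.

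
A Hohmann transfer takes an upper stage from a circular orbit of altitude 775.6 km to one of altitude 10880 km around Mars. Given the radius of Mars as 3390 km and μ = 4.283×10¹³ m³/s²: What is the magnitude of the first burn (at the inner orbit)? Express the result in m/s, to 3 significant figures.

r₁ = 3390 + 775.6 = 4165.6 km = 4.1656×10⁶ m.
r₂ = 3390 + 10880 = 14270 km = 1.4270×10⁷ m.
Transfer ellipse a_t = (r₁ + r₂)/2 = 9.218×10⁶ m.
At r₁: circular v_c1 = √(μ/r₁) = 3207 m/s; transfer-periapsis v_p = √[μ(2/r₁ − 1/a_t)] = 3990 m/s.
Δv₁ = v_p − v_c1 = 783.1 m/s.

Δv ≈ 783 m/s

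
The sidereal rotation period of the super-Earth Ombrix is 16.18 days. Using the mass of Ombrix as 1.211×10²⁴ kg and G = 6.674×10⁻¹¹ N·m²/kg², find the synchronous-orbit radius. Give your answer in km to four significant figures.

μ = GM = 6.674×10⁻¹¹ × 1.211×10²⁴ = 8.082×10¹³ m³/s².
T = 16.18 days = 1.398×10⁶ s.
A synchronous orbit has period T, so by Kepler's third law a = (μT²/4π²)^(1/3).
μT²/4π² = 8.082×10¹³ × (1.398×10⁶)² / 39.48 = 4.001×10²⁴ m³.
a = 1.588×10⁸ m = 1.5875×10⁵ km.

r_sync ≈ 1.588×10⁵ km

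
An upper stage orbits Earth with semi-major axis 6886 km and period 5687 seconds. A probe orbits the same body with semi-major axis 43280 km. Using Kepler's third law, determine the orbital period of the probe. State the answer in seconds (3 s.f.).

Kepler's third law: T² ∝ a³, so T₂ = T₁ (a₂/a₁)^(3/2).
a₂/a₁ = 6.285, (a₂/a₁)^(3/2) = 15.76.
T₂ = 5687 × 15.76 = 89610 seconds.

T₂ ≈ 89600 seconds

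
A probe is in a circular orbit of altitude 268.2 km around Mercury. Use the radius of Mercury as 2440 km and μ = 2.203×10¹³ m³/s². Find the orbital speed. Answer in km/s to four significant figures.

r = 2440 + 268.2 = 2708.2 km = 2.7082×10⁶ m.
For a circular orbit v = √(μ/r) = √(2.203×10¹³ / 2.708×10⁶) = √(8.135×10⁶) = 2852 m/s.
That is 2.852 km/s.

v ≈ 2.852 km/s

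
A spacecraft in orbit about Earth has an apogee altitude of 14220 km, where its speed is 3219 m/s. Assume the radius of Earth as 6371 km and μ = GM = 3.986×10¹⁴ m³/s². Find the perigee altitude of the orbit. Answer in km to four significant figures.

perigee altitude ≈ 1154 km

r_a = 6371 + 14220 = 20591 km = 2.059×10⁷ m.
Specific energy ε = v²/2 − μ/r = -1.418×10⁷ J/kg, so a = −μ/(2ε) = 1.406×10⁷ m.
The apsides satisfy r_p + r_a = 2a, so the perigee radius is 2a − r_a = 7.525×10⁶ m = 7525.0 km.
Perigee altitude = 7525.0 − 6371 = 1154.0 km.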